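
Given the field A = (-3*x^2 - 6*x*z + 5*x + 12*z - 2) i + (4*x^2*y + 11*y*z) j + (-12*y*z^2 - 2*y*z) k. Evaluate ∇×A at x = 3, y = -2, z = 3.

(-92, -6, -48)

(∇×A)₁ = ∂A₃/∂y − ∂A₂/∂z = -11*y - 12*z^2 - 2*z
(∇×A)₂ = ∂A₁/∂z − ∂A₃/∂x = -6*x + 12
(∇×A)₃ = ∂A₂/∂x − ∂A₁/∂y = 8*x*y
∇×A = (-11*y - 12*z^2 - 2*z, -6*x + 12, 8*x*y)
At (3, -2, 3): (-92, -6, -48).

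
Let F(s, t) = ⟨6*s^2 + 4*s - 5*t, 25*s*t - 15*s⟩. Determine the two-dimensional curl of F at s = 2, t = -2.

∂F₂/∂s = 25*t - 15
∂F₁/∂t = -5
Scalar curl = 25*t - 10
At (2, -2): -60.

-60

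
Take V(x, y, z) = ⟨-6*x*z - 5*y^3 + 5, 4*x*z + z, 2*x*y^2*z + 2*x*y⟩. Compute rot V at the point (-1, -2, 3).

(∇×V)₁ = ∂V₃/∂y − ∂V₂/∂z = 4*x*y*z - 2*x - 1
(∇×V)₂ = ∂V₁/∂z − ∂V₃/∂x = -6*x - 2*y^2*z - 2*y
(∇×V)₃ = ∂V₂/∂x − ∂V₁/∂y = 15*y^2 + 4*z
∇×V = (4*x*y*z - 2*x - 1, -6*x - 2*y^2*z - 2*y, 15*y^2 + 4*z)
At (-1, -2, 3): (25, -14, 72).

(25, -14, 72)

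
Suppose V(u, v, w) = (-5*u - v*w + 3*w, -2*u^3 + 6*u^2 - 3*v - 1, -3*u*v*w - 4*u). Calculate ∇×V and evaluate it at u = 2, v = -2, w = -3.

(18, 27, -3)

(∇×V)₁ = ∂V₃/∂v − ∂V₂/∂w = -3*u*w
(∇×V)₂ = ∂V₁/∂w − ∂V₃/∂u = 3*v*w - v + 7
(∇×V)₃ = ∂V₂/∂u − ∂V₁/∂v = -6*u^2 + 12*u + w
∇×V = (-3*u*w, 3*v*w - v + 7, -6*u^2 + 12*u + w)
At (2, -2, -3): (18, 27, -3).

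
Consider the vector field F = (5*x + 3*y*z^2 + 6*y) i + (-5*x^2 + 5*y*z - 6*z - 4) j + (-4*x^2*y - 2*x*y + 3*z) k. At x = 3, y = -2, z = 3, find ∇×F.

(∇×F)₁ = ∂F₃/∂y − ∂F₂/∂z = -4*x^2 - 2*x - 5*y + 6
(∇×F)₂ = ∂F₁/∂z − ∂F₃/∂x = 8*x*y + 6*y*z + 2*y
(∇×F)₃ = ∂F₂/∂x − ∂F₁/∂y = -10*x - 3*z^2 - 6
∇×F = (-4*x^2 - 2*x - 5*y + 6, 8*x*y + 6*y*z + 2*y, -10*x - 3*z^2 - 6)
At (3, -2, 3): (-26, -88, -63).

(-26, -88, -63)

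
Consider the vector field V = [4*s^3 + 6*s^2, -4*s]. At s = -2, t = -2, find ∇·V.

24

∂V₁/∂s = 12*s^2 + 12*s
∂V₂/∂t = 0
∇·V = 12*s^2 + 12*s
At (-2, -2): 24.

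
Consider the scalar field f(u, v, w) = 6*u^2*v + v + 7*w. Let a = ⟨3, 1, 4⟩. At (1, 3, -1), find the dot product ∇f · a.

∂f/∂u = 12*u*v
∂f/∂v = 6*u^2 + 1
∂f/∂w = 7
∇f at (1, 3, -1) = (36, 7, 7)
∇f · a = (36)(3) + (7)(1) + (7)(4) = 143

143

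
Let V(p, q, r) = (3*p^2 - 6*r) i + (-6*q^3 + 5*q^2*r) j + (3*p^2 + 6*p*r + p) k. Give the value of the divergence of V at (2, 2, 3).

12

∂V₁/∂p = 6*p
∂V₂/∂q = -18*q^2 + 10*q*r
∂V₃/∂r = 6*p
∇·V = 12*p - 18*q^2 + 10*q*r
At (2, 2, 3): 12.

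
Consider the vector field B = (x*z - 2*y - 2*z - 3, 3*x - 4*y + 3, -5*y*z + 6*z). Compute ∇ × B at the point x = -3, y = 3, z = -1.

(∇×B)₁ = ∂B₃/∂y − ∂B₂/∂z = -5*z
(∇×B)₂ = ∂B₁/∂z − ∂B₃/∂x = x - 2
(∇×B)₃ = ∂B₂/∂x − ∂B₁/∂y = 5
∇×B = (-5*z, x - 2, 5)
At (-3, 3, -1): (5, -5, 5).

(5, -5, 5)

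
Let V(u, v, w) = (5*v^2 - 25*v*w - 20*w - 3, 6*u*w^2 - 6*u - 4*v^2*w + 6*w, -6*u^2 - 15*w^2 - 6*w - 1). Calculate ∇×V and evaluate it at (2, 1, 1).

(-26, -21, 15)

(∇×V)₁ = ∂V₃/∂v − ∂V₂/∂w = -12*u*w + 4*v^2 - 6
(∇×V)₂ = ∂V₁/∂w − ∂V₃/∂u = 12*u - 25*v - 20
(∇×V)₃ = ∂V₂/∂u − ∂V₁/∂v = -10*v + 6*w^2 + 25*w - 6
∇×V = (-12*u*w + 4*v^2 - 6, 12*u - 25*v - 20, -10*v + 6*w^2 + 25*w - 6)
At (2, 1, 1): (-26, -21, 15).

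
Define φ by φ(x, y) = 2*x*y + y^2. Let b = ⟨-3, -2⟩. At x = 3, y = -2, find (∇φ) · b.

∂φ/∂x = 2*y
∂φ/∂y = 2*x + 2*y
∇φ at (3, -2) = (-4, 2)
∇φ · b = (-4)(-3) + (2)(-2) = 8

8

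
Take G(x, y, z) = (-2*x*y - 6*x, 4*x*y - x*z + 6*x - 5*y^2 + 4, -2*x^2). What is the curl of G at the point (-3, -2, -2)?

(∇×G)₁ = ∂G₃/∂y − ∂G₂/∂z = x
(∇×G)₂ = ∂G₁/∂z − ∂G₃/∂x = 4*x
(∇×G)₃ = ∂G₂/∂x − ∂G₁/∂y = 2*x + 4*y - z + 6
∇×G = (x, 4*x, 2*x + 4*y - z + 6)
At (-3, -2, -2): (-3, -12, -6).

(-3, -12, -6)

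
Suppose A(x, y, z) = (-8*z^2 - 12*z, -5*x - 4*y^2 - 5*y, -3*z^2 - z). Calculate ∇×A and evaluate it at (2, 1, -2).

(∇×A)₁ = ∂A₃/∂y − ∂A₂/∂z = 0
(∇×A)₂ = ∂A₁/∂z − ∂A₃/∂x = -16*z - 12
(∇×A)₃ = ∂A₂/∂x − ∂A₁/∂y = -5
∇×A = (0, -16*z - 12, -5)
At (2, 1, -2): (0, 20, -5).

(0, 20, -5)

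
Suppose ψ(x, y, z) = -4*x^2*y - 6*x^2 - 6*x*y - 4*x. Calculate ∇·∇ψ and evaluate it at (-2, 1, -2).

-20

∂²ψ/∂x² = -4*(2*y + 3)
∂²ψ/∂y² = 0
∂²ψ/∂z² = 0
∇²ψ = -8*y - 12
At (-2, 1, -2): -20.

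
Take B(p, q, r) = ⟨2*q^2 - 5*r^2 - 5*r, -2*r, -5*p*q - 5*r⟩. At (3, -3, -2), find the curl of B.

(∇×B)₁ = ∂B₃/∂q − ∂B₂/∂r = -5*p + 2
(∇×B)₂ = ∂B₁/∂r − ∂B₃/∂p = 5*q - 10*r - 5
(∇×B)₃ = ∂B₂/∂p − ∂B₁/∂q = -4*q
∇×B = (-5*p + 2, 5*q - 10*r - 5, -4*q)
At (3, -3, -2): (-13, 0, 12).

(-13, 0, 12)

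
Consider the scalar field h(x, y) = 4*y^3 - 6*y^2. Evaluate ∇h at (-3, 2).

(0, 24)

∂h/∂x = 0
∂h/∂y = 12*y^2 - 12*y
∇h = (0, 12*y^2 - 12*y)
At (-3, 2): (0, 24).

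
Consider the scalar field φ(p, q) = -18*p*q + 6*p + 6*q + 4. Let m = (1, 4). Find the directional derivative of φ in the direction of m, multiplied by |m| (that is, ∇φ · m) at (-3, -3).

300

∂φ/∂p = -18*q + 6
∂φ/∂q = -18*p + 6
∇φ at (-3, -3) = (60, 60)
∇φ · m = (60)(1) + (60)(4) = 300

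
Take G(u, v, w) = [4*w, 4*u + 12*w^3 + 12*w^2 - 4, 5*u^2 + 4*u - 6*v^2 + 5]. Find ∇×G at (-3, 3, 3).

(∇×G)₁ = ∂G₃/∂v − ∂G₂/∂w = -12*v - 36*w^2 - 24*w
(∇×G)₂ = ∂G₁/∂w − ∂G₃/∂u = -10*u
(∇×G)₃ = ∂G₂/∂u − ∂G₁/∂v = 4
∇×G = (-12*v - 36*w^2 - 24*w, -10*u, 4)
At (-3, 3, 3): (-432, 30, 4).

(-432, 30, 4)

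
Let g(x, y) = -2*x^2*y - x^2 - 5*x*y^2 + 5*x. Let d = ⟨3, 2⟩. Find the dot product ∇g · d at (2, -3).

44

∂g/∂x = -4*x*y - 2*x - 5*y^2 + 5
∂g/∂y = -2*x^2 - 10*x*y
∇g at (2, -3) = (-20, 52)
∇g · d = (-20)(3) + (52)(2) = 44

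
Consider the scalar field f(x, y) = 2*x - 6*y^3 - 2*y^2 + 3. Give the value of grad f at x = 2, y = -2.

(2, -64)

∂f/∂x = 2
∂f/∂y = -18*y^2 - 4*y
∇f = (2, -18*y^2 - 4*y)
At (2, -2): (2, -64).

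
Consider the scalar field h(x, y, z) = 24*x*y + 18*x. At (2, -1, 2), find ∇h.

(-6, 48, 0)

∂h/∂x = 24*y + 18
∂h/∂y = 24*x
∂h/∂z = 0
∇h = (24*y + 18, 24*x, 0)
At (2, -1, 2): (-6, 48, 0).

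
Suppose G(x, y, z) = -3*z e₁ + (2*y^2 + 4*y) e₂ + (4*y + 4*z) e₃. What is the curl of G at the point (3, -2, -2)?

(4, -3, 0)

(∇×G)₁ = ∂G₃/∂y − ∂G₂/∂z = 4
(∇×G)₂ = ∂G₁/∂z − ∂G₃/∂x = -3
(∇×G)₃ = ∂G₂/∂x − ∂G₁/∂y = 0
∇×G = (4, -3, 0)
At (3, -2, -2): (4, -3, 0).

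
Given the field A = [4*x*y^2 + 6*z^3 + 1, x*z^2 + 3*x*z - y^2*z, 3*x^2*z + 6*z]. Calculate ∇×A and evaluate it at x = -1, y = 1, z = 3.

(∇×A)₁ = ∂A₃/∂y − ∂A₂/∂z = -2*x*z - 3*x + y^2
(∇×A)₂ = ∂A₁/∂z − ∂A₃/∂x = -6*x*z + 18*z^2
(∇×A)₃ = ∂A₂/∂x − ∂A₁/∂y = -8*x*y + z^2 + 3*z
∇×A = (-2*x*z - 3*x + y^2, -6*x*z + 18*z^2, -8*x*y + z^2 + 3*z)
At (-1, 1, 3): (10, 180, 26).

(10, 180, 26)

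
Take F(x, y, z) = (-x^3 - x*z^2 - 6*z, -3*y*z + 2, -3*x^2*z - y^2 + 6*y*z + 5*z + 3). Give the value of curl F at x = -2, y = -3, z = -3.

(-21, 18, 0)

(∇×F)₁ = ∂F₃/∂y − ∂F₂/∂z = y + 6*z
(∇×F)₂ = ∂F₁/∂z − ∂F₃/∂x = 4*x*z - 6
(∇×F)₃ = ∂F₂/∂x − ∂F₁/∂y = 0
∇×F = (y + 6*z, 4*x*z - 6, 0)
At (-2, -3, -3): (-21, 18, 0).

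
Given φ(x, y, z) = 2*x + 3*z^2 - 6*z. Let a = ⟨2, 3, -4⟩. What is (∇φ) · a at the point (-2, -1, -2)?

76

∂φ/∂x = 2
∂φ/∂y = 0
∂φ/∂z = 6*z - 6
∇φ at (-2, -1, -2) = (2, 0, -18)
∇φ · a = (2)(2) + (0)(3) + (-18)(-4) = 76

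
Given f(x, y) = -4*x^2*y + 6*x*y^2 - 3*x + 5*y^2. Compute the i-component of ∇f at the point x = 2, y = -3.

99

(∇f)_1 = ∂f/∂x = -8*x*y + 6*y^2 - 3
At (2, -3): 99.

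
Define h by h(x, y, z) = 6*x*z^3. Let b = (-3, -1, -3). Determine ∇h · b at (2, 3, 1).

∂h/∂x = 6*z^3
∂h/∂y = 0
∂h/∂z = 18*x*z^2
∇h at (2, 3, 1) = (6, 0, 36)
∇h · b = (6)(-3) + (0)(-1) + (36)(-3) = -126

-126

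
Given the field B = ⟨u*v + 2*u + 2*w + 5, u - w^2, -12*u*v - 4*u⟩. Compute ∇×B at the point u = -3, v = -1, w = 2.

(40, -6, 4)

(∇×B)₁ = ∂B₃/∂v − ∂B₂/∂w = -12*u + 2*w
(∇×B)₂ = ∂B₁/∂w − ∂B₃/∂u = 12*v + 6
(∇×B)₃ = ∂B₂/∂u − ∂B₁/∂v = -u + 1
∇×B = (-12*u + 2*w, 12*v + 6, -u + 1)
At (-3, -1, 2): (40, -6, 4).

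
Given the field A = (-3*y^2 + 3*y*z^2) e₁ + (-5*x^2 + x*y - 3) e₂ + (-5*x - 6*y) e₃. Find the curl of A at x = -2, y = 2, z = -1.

(∇×A)₁ = ∂A₃/∂y − ∂A₂/∂z = -6
(∇×A)₂ = ∂A₁/∂z − ∂A₃/∂x = 6*y*z + 5
(∇×A)₃ = ∂A₂/∂x − ∂A₁/∂y = -10*x + 7*y - 3*z^2
∇×A = (-6, 6*y*z + 5, -10*x + 7*y - 3*z^2)
At (-2, 2, -1): (-6, -7, 31).

(-6, -7, 31)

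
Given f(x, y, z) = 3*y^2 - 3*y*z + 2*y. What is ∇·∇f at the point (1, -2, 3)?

∂²f/∂x² = 0
∂²f/∂y² = 6
∂²f/∂z² = 0
∇²f = 6
At (1, -2, 3): 6.

6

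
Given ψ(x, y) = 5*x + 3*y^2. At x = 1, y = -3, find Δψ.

∂²ψ/∂x² = 0
∂²ψ/∂y² = 6
∇²ψ = 6
At (1, -3): 6.

6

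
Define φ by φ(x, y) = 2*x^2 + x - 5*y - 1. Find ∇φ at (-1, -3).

(-3, -5)

∂φ/∂x = 4*x + 1
∂φ/∂y = -5
∇φ = (4*x + 1, -5)
At (-1, -3): (-3, -5).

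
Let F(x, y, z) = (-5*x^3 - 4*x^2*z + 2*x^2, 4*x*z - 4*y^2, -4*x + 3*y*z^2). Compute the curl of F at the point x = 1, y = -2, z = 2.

(8, 0, 8)

(∇×F)₁ = ∂F₃/∂y − ∂F₂/∂z = -4*x + 3*z^2
(∇×F)₂ = ∂F₁/∂z − ∂F₃/∂x = -4*x^2 + 4
(∇×F)₃ = ∂F₂/∂x − ∂F₁/∂y = 4*z
∇×F = (-4*x + 3*z^2, -4*x^2 + 4, 4*z)
At (1, -2, 2): (8, 0, 8).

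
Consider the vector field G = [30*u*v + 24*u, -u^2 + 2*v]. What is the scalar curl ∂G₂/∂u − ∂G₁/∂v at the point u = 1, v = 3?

∂G₂/∂u = -2*u
∂G₁/∂v = 30*u
Scalar curl = -32*u
At (1, 3): -32.

-32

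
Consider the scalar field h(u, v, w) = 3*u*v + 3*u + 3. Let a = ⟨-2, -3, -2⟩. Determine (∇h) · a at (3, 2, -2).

-45

∂h/∂u = 3*v + 3
∂h/∂v = 3*u
∂h/∂w = 0
∇h at (3, 2, -2) = (9, 9, 0)
∇h · a = (9)(-2) + (9)(-3) + (0)(-2) = -45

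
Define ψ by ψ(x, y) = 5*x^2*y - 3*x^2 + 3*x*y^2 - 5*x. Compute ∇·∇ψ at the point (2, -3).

-24

∂²ψ/∂x² = 2*(5*y - 3)
∂²ψ/∂y² = 6*x
∇²ψ = 6*x + 10*y - 6
At (2, -3): -24.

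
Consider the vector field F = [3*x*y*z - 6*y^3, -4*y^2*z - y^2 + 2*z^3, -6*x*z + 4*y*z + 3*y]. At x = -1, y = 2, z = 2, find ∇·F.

-10

∂F₁/∂x = 3*y*z
∂F₂/∂y = -8*y*z - 2*y
∂F₃/∂z = -6*x + 4*y
∇·F = -6*x - 5*y*z + 2*y
At (-1, 2, 2): -10.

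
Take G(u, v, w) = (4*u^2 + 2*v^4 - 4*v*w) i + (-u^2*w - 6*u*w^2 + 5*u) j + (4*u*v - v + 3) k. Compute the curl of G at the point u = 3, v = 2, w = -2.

(-52, -16, -79)

(∇×G)₁ = ∂G₃/∂v − ∂G₂/∂w = u^2 + 12*u*w + 4*u - 1
(∇×G)₂ = ∂G₁/∂w − ∂G₃/∂u = -8*v
(∇×G)₃ = ∂G₂/∂u − ∂G₁/∂v = -2*u*w - 8*v^3 - 6*w^2 + 4*w + 5
∇×G = (u^2 + 12*u*w + 4*u - 1, -8*v, -2*u*w - 8*v^3 - 6*w^2 + 4*w + 5)
At (3, 2, -2): (-52, -16, -79).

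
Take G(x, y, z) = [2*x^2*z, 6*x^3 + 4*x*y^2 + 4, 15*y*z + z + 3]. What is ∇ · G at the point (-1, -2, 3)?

-25

∂G₁/∂x = 4*x*z
∂G₂/∂y = 8*x*y
∂G₃/∂z = 15*y + 1
∇·G = 8*x*y + 4*x*z + 15*y + 1
At (-1, -2, 3): -25.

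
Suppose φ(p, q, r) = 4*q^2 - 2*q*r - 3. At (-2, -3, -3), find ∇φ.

(0, -18, 6)

∂φ/∂p = 0
∂φ/∂q = 8*q - 2*r
∂φ/∂r = -2*q
∇φ = (0, 8*q - 2*r, -2*q)
At (-2, -3, -3): (0, -18, 6).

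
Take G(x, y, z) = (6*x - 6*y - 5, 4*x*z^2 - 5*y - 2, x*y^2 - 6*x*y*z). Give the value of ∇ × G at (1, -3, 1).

(-20, -27, 10)

(∇×G)₁ = ∂G₃/∂y − ∂G₂/∂z = 2*x*y - 14*x*z
(∇×G)₂ = ∂G₁/∂z − ∂G₃/∂x = -y^2 + 6*y*z
(∇×G)₃ = ∂G₂/∂x − ∂G₁/∂y = 4*z^2 + 6
∇×G = (2*x*y - 14*x*z, -y^2 + 6*y*z, 4*z^2 + 6)
At (1, -3, 1): (-20, -27, 10).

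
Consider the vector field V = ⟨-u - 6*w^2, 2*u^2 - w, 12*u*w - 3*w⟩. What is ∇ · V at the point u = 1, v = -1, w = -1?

∂V₁/∂u = -1
∂V₂/∂v = 0
∂V₃/∂w = 12*u - 3
∇·V = 12*u - 4
At (1, -1, -1): 8.

8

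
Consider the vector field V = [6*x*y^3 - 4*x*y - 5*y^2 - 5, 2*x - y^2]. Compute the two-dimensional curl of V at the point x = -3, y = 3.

∂V₂/∂x = 2
∂V₁/∂y = 18*x*y^2 - 4*x - 10*y
Scalar curl = -18*x*y^2 + 4*x + 10*y + 2
At (-3, 3): 506.

506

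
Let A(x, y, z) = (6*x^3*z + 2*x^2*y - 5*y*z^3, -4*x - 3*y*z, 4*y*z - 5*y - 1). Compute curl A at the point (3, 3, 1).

(∇×A)₁ = ∂A₃/∂y − ∂A₂/∂z = 3*y + 4*z - 5
(∇×A)₂ = ∂A₁/∂z − ∂A₃/∂x = 6*x^3 - 15*y*z^2
(∇×A)₃ = ∂A₂/∂x − ∂A₁/∂y = -2*x^2 + 5*z^3 - 4
∇×A = (3*y + 4*z - 5, 6*x^3 - 15*y*z^2, -2*x^2 + 5*z^3 - 4)
At (3, 3, 1): (8, 117, -17).

(8, 117, -17)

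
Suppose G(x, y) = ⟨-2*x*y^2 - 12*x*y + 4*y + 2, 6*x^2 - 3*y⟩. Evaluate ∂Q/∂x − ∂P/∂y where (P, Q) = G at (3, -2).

∂G₂/∂x = 12*x
∂G₁/∂y = -4*x*y - 12*x + 4
Scalar curl = 4*x*y + 24*x - 4
At (3, -2): 44.

44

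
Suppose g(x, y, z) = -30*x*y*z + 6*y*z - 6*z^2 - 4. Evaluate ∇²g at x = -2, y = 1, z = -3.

-12

∂²g/∂x² = 0
∂²g/∂y² = 0
∂²g/∂z² = -12
∇²g = -12
At (-2, 1, -3): -12.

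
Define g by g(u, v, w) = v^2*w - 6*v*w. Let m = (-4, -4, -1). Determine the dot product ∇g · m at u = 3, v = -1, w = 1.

25

∂g/∂u = 0
∂g/∂v = 2*v*w - 6*w
∂g/∂w = v^2 - 6*v
∇g at (3, -1, 1) = (0, -8, 7)
∇g · m = (0)(-4) + (-8)(-4) + (7)(-1) = 25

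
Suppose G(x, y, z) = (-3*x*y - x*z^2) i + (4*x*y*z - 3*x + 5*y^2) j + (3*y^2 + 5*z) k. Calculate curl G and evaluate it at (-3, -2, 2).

(-36, 12, -28)

(∇×G)₁ = ∂G₃/∂y − ∂G₂/∂z = -4*x*y + 6*y
(∇×G)₂ = ∂G₁/∂z − ∂G₃/∂x = -2*x*z
(∇×G)₃ = ∂G₂/∂x − ∂G₁/∂y = 3*x + 4*y*z - 3
∇×G = (-4*x*y + 6*y, -2*x*z, 3*x + 4*y*z - 3)
At (-3, -2, 2): (-36, 12, -28).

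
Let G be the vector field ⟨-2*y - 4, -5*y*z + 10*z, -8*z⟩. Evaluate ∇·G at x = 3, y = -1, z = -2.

∂G₁/∂x = 0
∂G₂/∂y = -5*z
∂G₃/∂z = -8
∇·G = -5*z - 8
At (3, -1, -2): 2.

2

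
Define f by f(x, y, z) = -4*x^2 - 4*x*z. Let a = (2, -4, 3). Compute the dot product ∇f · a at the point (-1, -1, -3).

52

∂f/∂x = -8*x - 4*z
∂f/∂y = 0
∂f/∂z = -4*x
∇f at (-1, -1, -3) = (20, 0, 4)
∇f · a = (20)(2) + (0)(-4) + (4)(3) = 52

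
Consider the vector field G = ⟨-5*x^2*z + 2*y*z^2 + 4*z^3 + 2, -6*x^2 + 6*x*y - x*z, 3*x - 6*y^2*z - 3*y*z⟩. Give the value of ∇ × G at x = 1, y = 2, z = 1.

(-26, 12, -3)

(∇×G)₁ = ∂G₃/∂y − ∂G₂/∂z = x - 12*y*z - 3*z
(∇×G)₂ = ∂G₁/∂z − ∂G₃/∂x = -5*x^2 + 4*y*z + 12*z^2 - 3
(∇×G)₃ = ∂G₂/∂x − ∂G₁/∂y = -12*x + 6*y - 2*z^2 - z
∇×G = (x - 12*y*z - 3*z, -5*x^2 + 4*y*z + 12*z^2 - 3, -12*x + 6*y - 2*z^2 - z)
At (1, 2, 1): (-26, 12, -3).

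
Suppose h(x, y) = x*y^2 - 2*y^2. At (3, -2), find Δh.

2

∂²h/∂x² = 0
∂²h/∂y² = 2*(x - 2)
∇²h = 2*x - 4
At (3, -2): 2.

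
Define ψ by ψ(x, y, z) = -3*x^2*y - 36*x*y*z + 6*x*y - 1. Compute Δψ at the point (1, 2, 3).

∂²ψ/∂x² = -6*y
∂²ψ/∂y² = 0
∂²ψ/∂z² = 0
∇²ψ = -6*y
At (1, 2, 3): -12.

-12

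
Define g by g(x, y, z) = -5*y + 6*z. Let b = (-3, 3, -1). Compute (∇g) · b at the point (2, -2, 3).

∂g/∂x = 0
∂g/∂y = -5
∂g/∂z = 6
∇g at (2, -2, 3) = (0, -5, 6)
∇g · b = (0)(-3) + (-5)(3) + (6)(-1) = -21

-21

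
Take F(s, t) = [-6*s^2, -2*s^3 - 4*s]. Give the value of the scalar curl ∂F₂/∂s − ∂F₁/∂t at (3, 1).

-58

∂F₂/∂s = -6*s^2 - 4
∂F₁/∂t = 0
Scalar curl = -6*s^2 - 4
At (3, 1): -58.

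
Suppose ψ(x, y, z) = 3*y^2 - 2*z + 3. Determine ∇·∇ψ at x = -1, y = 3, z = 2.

∂²ψ/∂x² = 0
∂²ψ/∂y² = 6
∂²ψ/∂z² = 0
∇²ψ = 6
At (-1, 3, 2): 6.

6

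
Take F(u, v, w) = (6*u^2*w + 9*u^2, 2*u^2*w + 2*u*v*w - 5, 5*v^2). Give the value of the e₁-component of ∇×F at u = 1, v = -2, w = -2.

-18

(∇×F)_1 = ∂F₃/∂v − ∂F₂/∂w
= 10*v − (2*u^2 + 2*u*v)
= -2*u^2 - 2*u*v + 10*v
At (1, -2, -2): -18.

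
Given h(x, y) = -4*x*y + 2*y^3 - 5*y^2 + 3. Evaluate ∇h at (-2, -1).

∂h/∂x = -4*y
∂h/∂y = -4*x + 6*y^2 - 10*y
∇h = (-4*y, -4*x + 6*y^2 - 10*y)
At (-2, -1): (4, 24).

(4, 24)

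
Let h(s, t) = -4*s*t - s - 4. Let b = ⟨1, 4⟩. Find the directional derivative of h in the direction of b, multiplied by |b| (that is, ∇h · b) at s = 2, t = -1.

-29

∂h/∂s = -4*t - 1
∂h/∂t = -4*s
∇h at (2, -1) = (3, -8)
∇h · b = (3)(1) + (-8)(4) = -29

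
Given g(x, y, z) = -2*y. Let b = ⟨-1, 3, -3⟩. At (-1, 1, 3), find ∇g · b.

-6

∂g/∂x = 0
∂g/∂y = -2
∂g/∂z = 0
∇g at (-1, 1, 3) = (0, -2, 0)
∇g · b = (0)(-1) + (-2)(3) + (0)(-3) = -6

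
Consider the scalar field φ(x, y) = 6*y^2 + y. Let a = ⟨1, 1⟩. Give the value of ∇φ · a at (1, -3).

-35

∂φ/∂x = 0
∂φ/∂y = 12*y + 1
∇φ at (1, -3) = (0, -35)
∇φ · a = (0)(1) + (-35)(1) = -35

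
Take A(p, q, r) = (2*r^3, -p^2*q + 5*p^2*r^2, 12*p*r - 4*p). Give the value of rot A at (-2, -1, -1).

(∇×A)₁ = ∂A₃/∂q − ∂A₂/∂r = -10*p^2*r
(∇×A)₂ = ∂A₁/∂r − ∂A₃/∂p = 6*r^2 - 12*r + 4
(∇×A)₃ = ∂A₂/∂p − ∂A₁/∂q = -2*p*q + 10*p*r^2
∇×A = (-10*p^2*r, 6*r^2 - 12*r + 4, -2*p*q + 10*p*r^2)
At (-2, -1, -1): (40, 22, -24).

(40, 22, -24)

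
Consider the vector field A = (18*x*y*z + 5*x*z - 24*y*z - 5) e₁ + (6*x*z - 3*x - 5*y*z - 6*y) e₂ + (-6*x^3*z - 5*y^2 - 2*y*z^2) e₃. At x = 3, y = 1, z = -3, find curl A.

(∇×A)₁ = ∂A₃/∂y − ∂A₂/∂z = -6*x - 5*y - 2*z^2
(∇×A)₂ = ∂A₁/∂z − ∂A₃/∂x = 18*x^2*z + 18*x*y + 5*x - 24*y
(∇×A)₃ = ∂A₂/∂x − ∂A₁/∂y = -18*x*z + 30*z - 3
∇×A = (-6*x - 5*y - 2*z^2, 18*x^2*z + 18*x*y + 5*x - 24*y, -18*x*z + 30*z - 3)
At (3, 1, -3): (-41, -441, 69).

(-41, -441, 69)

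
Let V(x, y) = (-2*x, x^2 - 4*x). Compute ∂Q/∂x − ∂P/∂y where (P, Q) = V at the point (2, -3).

0

∂V₂/∂x = 2*x - 4
∂V₁/∂y = 0
Scalar curl = 2*x - 4
At (2, -3): 0.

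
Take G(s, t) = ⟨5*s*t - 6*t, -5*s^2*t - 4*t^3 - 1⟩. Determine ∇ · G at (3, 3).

∂G₁/∂s = 5*t
∂G₂/∂t = -5*s^2 - 12*t^2
∇·G = -5*s^2 - 12*t^2 + 5*t
At (3, 3): -138.

-138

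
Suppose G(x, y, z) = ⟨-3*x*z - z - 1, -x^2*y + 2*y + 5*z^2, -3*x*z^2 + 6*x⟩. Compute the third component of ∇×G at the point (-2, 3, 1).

(∇×G)_3 = ∂G₂/∂x − ∂G₁/∂y
= -2*x*y − (0)
= -2*x*y
At (-2, 3, 1): 12.

12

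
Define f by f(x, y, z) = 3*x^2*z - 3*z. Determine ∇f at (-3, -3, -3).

(54, 0, 24)

∂f/∂x = 6*x*z
∂f/∂y = 0
∂f/∂z = 3*x^2 - 3
∇f = (6*x*z, 0, 3*x^2 - 3)
At (-3, -3, -3): (54, 0, 24).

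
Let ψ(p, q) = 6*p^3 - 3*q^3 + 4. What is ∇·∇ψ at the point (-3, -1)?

∂²ψ/∂p² = 36*p
∂²ψ/∂q² = -18*q
∇²ψ = 36*p - 18*q
At (-3, -1): -90.

-90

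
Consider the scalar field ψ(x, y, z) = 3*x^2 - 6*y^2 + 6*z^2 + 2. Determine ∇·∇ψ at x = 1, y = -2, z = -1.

6

∂²ψ/∂x² = 6
∂²ψ/∂y² = -12
∂²ψ/∂z² = 12
∇²ψ = 6
At (1, -2, -1): 6.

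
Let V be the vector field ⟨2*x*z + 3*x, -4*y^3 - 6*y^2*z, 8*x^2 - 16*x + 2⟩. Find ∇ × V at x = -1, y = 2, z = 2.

(24, 30, 0)

(∇×V)₁ = ∂V₃/∂y − ∂V₂/∂z = 6*y^2
(∇×V)₂ = ∂V₁/∂z − ∂V₃/∂x = -14*x + 16
(∇×V)₃ = ∂V₂/∂x − ∂V₁/∂y = 0
∇×V = (6*y^2, -14*x + 16, 0)
At (-1, 2, 2): (24, 30, 0).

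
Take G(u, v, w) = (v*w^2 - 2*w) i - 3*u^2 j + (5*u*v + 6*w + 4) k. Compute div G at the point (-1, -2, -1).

∂G₁/∂u = 0
∂G₂/∂v = 0
∂G₃/∂w = 6
∇·G = 6
At (-1, -2, -1): 6.

6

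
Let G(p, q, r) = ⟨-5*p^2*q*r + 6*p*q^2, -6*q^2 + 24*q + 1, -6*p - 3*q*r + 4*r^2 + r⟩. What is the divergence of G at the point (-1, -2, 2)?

∂G₁/∂p = -10*p*q*r + 6*q^2
∂G₂/∂q = -12*q + 24
∂G₃/∂r = -3*q + 8*r + 1
∇·G = -10*p*q*r + 6*q^2 - 15*q + 8*r + 25
At (-1, -2, 2): 55.

55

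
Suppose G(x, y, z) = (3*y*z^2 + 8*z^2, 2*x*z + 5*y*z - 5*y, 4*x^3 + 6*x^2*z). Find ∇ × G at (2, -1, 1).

(1, -62, -1)

(∇×G)₁ = ∂G₃/∂y − ∂G₂/∂z = -2*x - 5*y
(∇×G)₂ = ∂G₁/∂z − ∂G₃/∂x = -12*x^2 - 12*x*z + 6*y*z + 16*z
(∇×G)₃ = ∂G₂/∂x − ∂G₁/∂y = -3*z^2 + 2*z
∇×G = (-2*x - 5*y, -12*x^2 - 12*x*z + 6*y*z + 16*z, -3*z^2 + 2*z)
At (2, -1, 1): (1, -62, -1).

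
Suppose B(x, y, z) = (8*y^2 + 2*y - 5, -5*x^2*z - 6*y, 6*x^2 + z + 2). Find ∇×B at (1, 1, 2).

(∇×B)₁ = ∂B₃/∂y − ∂B₂/∂z = 5*x^2
(∇×B)₂ = ∂B₁/∂z − ∂B₃/∂x = -12*x
(∇×B)₃ = ∂B₂/∂x − ∂B₁/∂y = -10*x*z - 16*y - 2
∇×B = (5*x^2, -12*x, -10*x*z - 16*y - 2)
At (1, 1, 2): (5, -12, -38).

(5, -12, -38)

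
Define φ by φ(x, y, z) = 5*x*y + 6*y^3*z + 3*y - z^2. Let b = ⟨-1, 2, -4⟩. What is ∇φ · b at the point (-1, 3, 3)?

∂φ/∂x = 5*y
∂φ/∂y = 5*x + 18*y^2*z + 3
∂φ/∂z = 6*y^3 - 2*z
∇φ at (-1, 3, 3) = (15, 484, 156)
∇φ · b = (15)(-1) + (484)(2) + (156)(-4) = 329

329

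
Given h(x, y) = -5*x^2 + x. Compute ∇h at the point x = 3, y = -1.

∂h/∂x = -10*x + 1
∂h/∂y = 0
∇h = (-10*x + 1, 0)
At (3, -1): (-29, 0).

(-29, 0)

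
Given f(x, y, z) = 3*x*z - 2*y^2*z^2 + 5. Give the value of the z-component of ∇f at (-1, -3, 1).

(∇f)_3 = ∂f/∂z = 3*x - 4*y^2*z
At (-1, -3, 1): -39.

-39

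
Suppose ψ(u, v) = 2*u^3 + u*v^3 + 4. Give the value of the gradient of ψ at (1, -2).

(-2, 12)

∂ψ/∂u = 6*u^2 + v^3
∂ψ/∂v = 3*u*v^2
∇ψ = (6*u^2 + v^3, 3*u*v^2)
At (1, -2): (-2, 12).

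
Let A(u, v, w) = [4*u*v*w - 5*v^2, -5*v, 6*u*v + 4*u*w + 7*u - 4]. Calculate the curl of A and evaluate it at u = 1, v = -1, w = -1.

(∇×A)₁ = ∂A₃/∂v − ∂A₂/∂w = 6*u
(∇×A)₂ = ∂A₁/∂w − ∂A₃/∂u = 4*u*v - 6*v - 4*w - 7
(∇×A)₃ = ∂A₂/∂u − ∂A₁/∂v = -4*u*w + 10*v
∇×A = (6*u, 4*u*v - 6*v - 4*w - 7, -4*u*w + 10*v)
At (1, -1, -1): (6, -1, -6).

(6, -1, -6)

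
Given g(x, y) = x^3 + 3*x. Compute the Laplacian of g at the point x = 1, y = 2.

∂²g/∂x² = 6*x
∂²g/∂y² = 0
∇²g = 6*x
At (1, 2): 6.

6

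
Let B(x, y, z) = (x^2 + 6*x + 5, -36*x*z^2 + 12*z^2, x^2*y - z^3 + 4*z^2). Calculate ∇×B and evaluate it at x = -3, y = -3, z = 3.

(∇×B)₁ = ∂B₃/∂y − ∂B₂/∂z = x^2 + 72*x*z - 24*z
(∇×B)₂ = ∂B₁/∂z − ∂B₃/∂x = -2*x*y
(∇×B)₃ = ∂B₂/∂x − ∂B₁/∂y = -36*z^2
∇×B = (x^2 + 72*x*z - 24*z, -2*x*y, -36*z^2)
At (-3, -3, 3): (-711, -18, -324).

(-711, -18, -324)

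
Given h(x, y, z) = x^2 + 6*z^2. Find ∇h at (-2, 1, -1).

∂h/∂x = 2*x
∂h/∂y = 0
∂h/∂z = 12*z
∇h = (2*x, 0, 12*z)
At (-2, 1, -1): (-4, 0, -12).

(-4, 0, -12)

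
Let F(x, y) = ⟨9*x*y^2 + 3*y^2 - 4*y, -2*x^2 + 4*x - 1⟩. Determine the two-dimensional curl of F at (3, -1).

56

∂F₂/∂x = -4*x + 4
∂F₁/∂y = 18*x*y + 6*y - 4
Scalar curl = -18*x*y - 4*x - 6*y + 8
At (3, -1): 56.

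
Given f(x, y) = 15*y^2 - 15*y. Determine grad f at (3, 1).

∂f/∂x = 0
∂f/∂y = 30*y - 15
∇f = (0, 30*y - 15)
At (3, 1): (0, 15).

(0, 15)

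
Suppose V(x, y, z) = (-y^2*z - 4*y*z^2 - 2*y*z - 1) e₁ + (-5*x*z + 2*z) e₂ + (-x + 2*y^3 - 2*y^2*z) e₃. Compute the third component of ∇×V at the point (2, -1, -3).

51

(∇×V)_3 = ∂V₂/∂x − ∂V₁/∂y
= -5*z − (-2*y*z - 4*z^2 - 2*z)
= 2*y*z + 4*z^2 - 3*z
At (2, -1, -3): 51.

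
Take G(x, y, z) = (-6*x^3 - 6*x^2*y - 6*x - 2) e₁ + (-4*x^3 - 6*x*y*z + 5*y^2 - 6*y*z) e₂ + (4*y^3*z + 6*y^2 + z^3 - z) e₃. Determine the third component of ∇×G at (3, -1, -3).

(∇×G)_3 = ∂G₂/∂x − ∂G₁/∂y
= -12*x^2 - 6*y*z − (-6*x^2)
= -6*x^2 - 6*y*z
At (3, -1, -3): -72.

-72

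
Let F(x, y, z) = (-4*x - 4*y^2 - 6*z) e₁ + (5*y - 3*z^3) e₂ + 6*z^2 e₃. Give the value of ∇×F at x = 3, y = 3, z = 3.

(∇×F)₁ = ∂F₃/∂y − ∂F₂/∂z = 9*z^2
(∇×F)₂ = ∂F₁/∂z − ∂F₃/∂x = -6
(∇×F)₃ = ∂F₂/∂x − ∂F₁/∂y = 8*y
∇×F = (9*z^2, -6, 8*y)
At (3, 3, 3): (81, -6, 24).

(81, -6, 24)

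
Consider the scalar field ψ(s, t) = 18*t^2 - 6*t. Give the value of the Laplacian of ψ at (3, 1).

36

∂²ψ/∂s² = 0
∂²ψ/∂t² = 36
∇²ψ = 36
At (3, 1): 36.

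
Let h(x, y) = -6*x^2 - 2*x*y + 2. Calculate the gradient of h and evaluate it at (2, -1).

∂h/∂x = -12*x - 2*y
∂h/∂y = -2*x
∇h = (-12*x - 2*y, -2*x)
At (2, -1): (-22, -4).

(-22, -4)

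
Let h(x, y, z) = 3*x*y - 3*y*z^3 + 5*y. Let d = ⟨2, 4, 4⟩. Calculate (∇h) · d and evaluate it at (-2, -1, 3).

∂h/∂x = 3*y
∂h/∂y = 3*x - 3*z^3 + 5
∂h/∂z = -9*y*z^2
∇h at (-2, -1, 3) = (-3, -82, 81)
∇h · d = (-3)(2) + (-82)(4) + (81)(4) = -10

-10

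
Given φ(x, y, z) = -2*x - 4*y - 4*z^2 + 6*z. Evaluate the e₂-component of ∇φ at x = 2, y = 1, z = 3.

-4

(∇φ)_2 = ∂φ/∂y = -4
At (2, 1, 3): -4.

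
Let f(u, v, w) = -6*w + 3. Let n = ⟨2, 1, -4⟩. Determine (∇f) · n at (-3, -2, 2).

24

∂f/∂u = 0
∂f/∂v = 0
∂f/∂w = -6
∇f at (-3, -2, 2) = (0, 0, -6)
∇f · n = (0)(2) + (0)(1) + (-6)(-4) = 24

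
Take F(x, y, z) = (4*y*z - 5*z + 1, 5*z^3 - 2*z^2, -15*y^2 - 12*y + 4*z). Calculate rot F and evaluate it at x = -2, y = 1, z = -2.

(-110, -1, 8)

(∇×F)₁ = ∂F₃/∂y − ∂F₂/∂z = -30*y - 15*z^2 + 4*z - 12
(∇×F)₂ = ∂F₁/∂z − ∂F₃/∂x = 4*y - 5
(∇×F)₃ = ∂F₂/∂x − ∂F₁/∂y = -4*z
∇×F = (-30*y - 15*z^2 + 4*z - 12, 4*y - 5, -4*z)
At (-2, 1, -2): (-110, -1, 8).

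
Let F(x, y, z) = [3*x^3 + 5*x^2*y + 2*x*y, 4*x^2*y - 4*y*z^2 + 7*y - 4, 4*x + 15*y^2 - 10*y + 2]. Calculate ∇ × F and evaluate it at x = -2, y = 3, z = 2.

(128, -4, -64)

(∇×F)₁ = ∂F₃/∂y − ∂F₂/∂z = 8*y*z + 30*y - 10
(∇×F)₂ = ∂F₁/∂z − ∂F₃/∂x = -4
(∇×F)₃ = ∂F₂/∂x − ∂F₁/∂y = -5*x^2 + 8*x*y - 2*x
∇×F = (8*y*z + 30*y - 10, -4, -5*x^2 + 8*x*y - 2*x)
At (-2, 3, 2): (128, -4, -64).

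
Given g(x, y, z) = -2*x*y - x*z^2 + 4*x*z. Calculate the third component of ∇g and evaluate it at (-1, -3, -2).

(∇g)_3 = ∂g/∂z = -2*x*z + 4*x
At (-1, -3, -2): -8.

-8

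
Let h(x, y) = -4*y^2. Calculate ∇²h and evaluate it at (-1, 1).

∂²h/∂x² = 0
∂²h/∂y² = -8
∇²h = -8
At (-1, 1): -8.

-8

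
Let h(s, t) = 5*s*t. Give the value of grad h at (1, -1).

(-5, 5)

∂h/∂s = 5*t
∂h/∂t = 5*s
∇h = (5*t, 5*s)
At (1, -1): (-5, 5).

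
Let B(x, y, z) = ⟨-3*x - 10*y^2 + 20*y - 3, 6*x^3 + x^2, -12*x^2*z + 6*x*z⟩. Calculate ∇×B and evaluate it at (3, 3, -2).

(0, -132, 208)

(∇×B)₁ = ∂B₃/∂y − ∂B₂/∂z = 0
(∇×B)₂ = ∂B₁/∂z − ∂B₃/∂x = 24*x*z - 6*z
(∇×B)₃ = ∂B₂/∂x − ∂B₁/∂y = 18*x^2 + 2*x + 20*y - 20
∇×B = (0, 24*x*z - 6*z, 18*x^2 + 2*x + 20*y - 20)
At (3, 3, -2): (0, -132, 208).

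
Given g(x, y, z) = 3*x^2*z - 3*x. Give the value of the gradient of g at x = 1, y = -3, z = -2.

∂g/∂x = 6*x*z - 3
∂g/∂y = 0
∂g/∂z = 3*x^2
∇g = (6*x*z - 3, 0, 3*x^2)
At (1, -3, -2): (-15, 0, 3).

(-15, 0, 3)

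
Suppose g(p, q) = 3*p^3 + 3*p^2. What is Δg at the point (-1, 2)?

-12

∂²g/∂p² = 6*(3*p + 1)
∂²g/∂q² = 0
∇²g = 18*p + 6
At (-1, 2): -12.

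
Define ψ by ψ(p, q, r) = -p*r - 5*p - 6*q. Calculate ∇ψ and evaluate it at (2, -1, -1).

(-4, -6, -2)

∂ψ/∂p = -r - 5
∂ψ/∂q = -6
∂ψ/∂r = -p
∇ψ = (-r - 5, -6, -p)
At (2, -1, -1): (-4, -6, -2).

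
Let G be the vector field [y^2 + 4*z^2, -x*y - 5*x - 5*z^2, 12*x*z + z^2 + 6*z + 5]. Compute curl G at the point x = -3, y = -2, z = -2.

(∇×G)₁ = ∂G₃/∂y − ∂G₂/∂z = 10*z
(∇×G)₂ = ∂G₁/∂z − ∂G₃/∂x = -4*z
(∇×G)₃ = ∂G₂/∂x − ∂G₁/∂y = -3*y - 5
∇×G = (10*z, -4*z, -3*y - 5)
At (-3, -2, -2): (-20, 8, 1).

(-20, 8, 1)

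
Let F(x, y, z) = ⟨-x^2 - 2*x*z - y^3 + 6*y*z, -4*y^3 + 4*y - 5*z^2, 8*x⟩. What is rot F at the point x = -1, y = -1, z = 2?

(20, -12, -9)

(∇×F)₁ = ∂F₃/∂y − ∂F₂/∂z = 10*z
(∇×F)₂ = ∂F₁/∂z − ∂F₃/∂x = -2*x + 6*y - 8
(∇×F)₃ = ∂F₂/∂x − ∂F₁/∂y = 3*y^2 - 6*z
∇×F = (10*z, -2*x + 6*y - 8, 3*y^2 - 6*z)
At (-1, -1, 2): (20, -12, -9).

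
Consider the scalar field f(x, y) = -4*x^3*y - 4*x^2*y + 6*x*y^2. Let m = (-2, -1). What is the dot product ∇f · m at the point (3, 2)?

∂f/∂x = -12*x^2*y - 8*x*y + 6*y^2
∂f/∂y = -4*x^3 - 4*x^2 + 12*x*y
∇f at (3, 2) = (-240, -72)
∇f · m = (-240)(-2) + (-72)(-1) = 552

552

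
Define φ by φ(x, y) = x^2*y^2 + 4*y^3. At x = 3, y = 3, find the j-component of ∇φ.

162

(∇φ)_2 = ∂φ/∂y = 2*x^2*y + 12*y^2
At (3, 3): 162.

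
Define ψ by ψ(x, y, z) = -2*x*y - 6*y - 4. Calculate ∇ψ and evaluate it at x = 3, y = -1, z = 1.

(2, -12, 0)

∂ψ/∂x = -2*y
∂ψ/∂y = -2*x - 6
∂ψ/∂z = 0
∇ψ = (-2*y, -2*x - 6, 0)
At (3, -1, 1): (2, -12, 0).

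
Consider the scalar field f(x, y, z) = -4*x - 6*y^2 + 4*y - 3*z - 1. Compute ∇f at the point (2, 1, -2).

∂f/∂x = -4
∂f/∂y = -12*y + 4
∂f/∂z = -3
∇f = (-4, -12*y + 4, -3)
At (2, 1, -2): (-4, -8, -3).

(-4, -8, -3)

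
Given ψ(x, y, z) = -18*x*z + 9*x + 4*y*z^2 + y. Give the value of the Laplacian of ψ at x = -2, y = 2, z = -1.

16

∂²ψ/∂x² = 0
∂²ψ/∂y² = 0
∂²ψ/∂z² = 8*y
∇²ψ = 8*y
At (-2, 2, -1): 16.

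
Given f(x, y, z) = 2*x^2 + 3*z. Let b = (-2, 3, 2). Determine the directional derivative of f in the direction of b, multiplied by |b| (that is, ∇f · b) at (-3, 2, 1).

30

∂f/∂x = 4*x
∂f/∂y = 0
∂f/∂z = 3
∇f at (-3, 2, 1) = (-12, 0, 3)
∇f · b = (-12)(-2) + (0)(3) + (3)(2) = 30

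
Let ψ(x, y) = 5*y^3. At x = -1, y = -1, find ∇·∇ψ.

-30

∂²ψ/∂x² = 0
∂²ψ/∂y² = 30*y
∇²ψ = 30*y
At (-1, -1): -30.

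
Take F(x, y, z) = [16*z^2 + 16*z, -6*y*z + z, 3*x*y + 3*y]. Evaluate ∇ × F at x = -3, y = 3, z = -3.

(11, -89, 0)

(∇×F)₁ = ∂F₃/∂y − ∂F₂/∂z = 3*x + 6*y + 2
(∇×F)₂ = ∂F₁/∂z − ∂F₃/∂x = -3*y + 32*z + 16
(∇×F)₃ = ∂F₂/∂x − ∂F₁/∂y = 0
∇×F = (3*x + 6*y + 2, -3*y + 32*z + 16, 0)
At (-3, 3, -3): (11, -89, 0).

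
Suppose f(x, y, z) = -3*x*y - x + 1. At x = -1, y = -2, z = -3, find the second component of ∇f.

(∇f)_2 = ∂f/∂y = -3*x
At (-1, -2, -3): 3.

3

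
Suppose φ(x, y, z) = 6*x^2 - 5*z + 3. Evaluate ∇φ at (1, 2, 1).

(12, 0, -5)

∂φ/∂x = 12*x
∂φ/∂y = 0
∂φ/∂z = -5
∇φ = (12*x, 0, -5)
At (1, 2, 1): (12, 0, -5).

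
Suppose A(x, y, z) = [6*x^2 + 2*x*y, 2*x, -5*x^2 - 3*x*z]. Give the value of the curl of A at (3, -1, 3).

(0, 39, -4)

(∇×A)₁ = ∂A₃/∂y − ∂A₂/∂z = 0
(∇×A)₂ = ∂A₁/∂z − ∂A₃/∂x = 10*x + 3*z
(∇×A)₃ = ∂A₂/∂x − ∂A₁/∂y = -2*x + 2
∇×A = (0, 10*x + 3*z, -2*x + 2)
At (3, -1, 3): (0, 39, -4).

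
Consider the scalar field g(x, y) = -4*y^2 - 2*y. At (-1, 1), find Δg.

∂²g/∂x² = 0
∂²g/∂y² = -8
∇²g = -8
At (-1, 1): -8.

-8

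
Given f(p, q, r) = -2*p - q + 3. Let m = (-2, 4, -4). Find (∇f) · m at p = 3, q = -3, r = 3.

∂f/∂p = -2
∂f/∂q = -1
∂f/∂r = 0
∇f at (3, -3, 3) = (-2, -1, 0)
∇f · m = (-2)(-2) + (-1)(4) + (0)(-4) = 0

0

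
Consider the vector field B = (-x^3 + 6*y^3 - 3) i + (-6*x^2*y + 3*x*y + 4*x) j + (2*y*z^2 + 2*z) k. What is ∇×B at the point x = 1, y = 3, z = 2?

(∇×B)₁ = ∂B₃/∂y − ∂B₂/∂z = 2*z^2
(∇×B)₂ = ∂B₁/∂z − ∂B₃/∂x = 0
(∇×B)₃ = ∂B₂/∂x − ∂B₁/∂y = -12*x*y - 18*y^2 + 3*y + 4
∇×B = (2*z^2, 0, -12*x*y - 18*y^2 + 3*y + 4)
At (1, 3, 2): (8, 0, -185).

(8, 0, -185)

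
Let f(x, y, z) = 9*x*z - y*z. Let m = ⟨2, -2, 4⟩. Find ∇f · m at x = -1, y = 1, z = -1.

-60

∂f/∂x = 9*z
∂f/∂y = -z
∂f/∂z = 9*x - y
∇f at (-1, 1, -1) = (-9, 1, -10)
∇f · m = (-9)(2) + (1)(-2) + (-10)(4) = -60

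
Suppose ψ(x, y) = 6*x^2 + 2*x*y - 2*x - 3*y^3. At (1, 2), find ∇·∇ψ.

∂²ψ/∂x² = 12
∂²ψ/∂y² = -18*y
∇²ψ = -18*y + 12
At (1, 2): -24.

-24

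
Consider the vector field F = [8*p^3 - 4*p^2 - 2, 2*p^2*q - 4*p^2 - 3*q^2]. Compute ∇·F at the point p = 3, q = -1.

∂F₁/∂p = 24*p^2 - 8*p
∂F₂/∂q = 2*p^2 - 6*q
∇·F = 26*p^2 - 8*p - 6*q
At (3, -1): 216.

216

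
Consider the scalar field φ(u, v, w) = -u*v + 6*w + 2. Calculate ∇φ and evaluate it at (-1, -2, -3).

(2, 1, 6)

∂φ/∂u = -v
∂φ/∂v = -u
∂φ/∂w = 6
∇φ = (-v, -u, 6)
At (-1, -2, -3): (2, 1, 6).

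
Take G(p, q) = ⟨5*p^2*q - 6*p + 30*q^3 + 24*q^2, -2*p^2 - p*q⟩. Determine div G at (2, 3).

∂G₁/∂p = 10*p*q - 6
∂G₂/∂q = -p
∇·G = 10*p*q - p - 6
At (2, 3): 52.

52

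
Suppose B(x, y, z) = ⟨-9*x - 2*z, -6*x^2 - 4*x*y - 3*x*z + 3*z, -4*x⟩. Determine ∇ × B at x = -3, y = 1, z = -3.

(∇×B)₁ = ∂B₃/∂y − ∂B₂/∂z = 3*x - 3
(∇×B)₂ = ∂B₁/∂z − ∂B₃/∂x = 2
(∇×B)₃ = ∂B₂/∂x − ∂B₁/∂y = -12*x - 4*y - 3*z
∇×B = (3*x - 3, 2, -12*x - 4*y - 3*z)
At (-3, 1, -3): (-12, 2, 41).

(-12, 2, 41)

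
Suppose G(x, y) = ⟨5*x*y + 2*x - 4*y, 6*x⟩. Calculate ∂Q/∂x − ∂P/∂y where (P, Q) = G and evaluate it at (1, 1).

5

∂G₂/∂x = 6
∂G₁/∂y = 5*x - 4
Scalar curl = -5*x + 10
At (1, 1): 5.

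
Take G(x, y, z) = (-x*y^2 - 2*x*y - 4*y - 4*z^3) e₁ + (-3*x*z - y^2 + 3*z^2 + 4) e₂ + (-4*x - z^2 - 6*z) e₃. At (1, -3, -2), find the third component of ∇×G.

(∇×G)_3 = ∂G₂/∂x − ∂G₁/∂y
= -3*z − (-2*x*y - 2*x - 4)
= 2*x*y + 2*x - 3*z + 4
At (1, -3, -2): 6.

6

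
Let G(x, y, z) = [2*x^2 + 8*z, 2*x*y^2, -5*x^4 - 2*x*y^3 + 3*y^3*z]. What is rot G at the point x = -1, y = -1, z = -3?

(∇×G)₁ = ∂G₃/∂y − ∂G₂/∂z = -6*x*y^2 + 9*y^2*z
(∇×G)₂ = ∂G₁/∂z − ∂G₃/∂x = 20*x^3 + 2*y^3 + 8
(∇×G)₃ = ∂G₂/∂x − ∂G₁/∂y = 2*y^2
∇×G = (-6*x*y^2 + 9*y^2*z, 20*x^3 + 2*y^3 + 8, 2*y^2)
At (-1, -1, -3): (-21, -14, 2).

(-21, -14, 2)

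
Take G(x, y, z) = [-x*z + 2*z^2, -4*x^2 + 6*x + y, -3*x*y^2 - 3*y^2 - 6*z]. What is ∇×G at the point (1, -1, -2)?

(12, -6, -2)

(∇×G)₁ = ∂G₃/∂y − ∂G₂/∂z = -6*x*y - 6*y
(∇×G)₂ = ∂G₁/∂z − ∂G₃/∂x = -x + 3*y^2 + 4*z
(∇×G)₃ = ∂G₂/∂x − ∂G₁/∂y = -8*x + 6
∇×G = (-6*x*y - 6*y, -x + 3*y^2 + 4*z, -8*x + 6)
At (1, -1, -2): (12, -6, -2).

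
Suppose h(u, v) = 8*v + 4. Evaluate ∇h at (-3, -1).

∂h/∂u = 0
∂h/∂v = 8
∇h = (0, 8)
At (-3, -1): (0, 8).

(0, 8)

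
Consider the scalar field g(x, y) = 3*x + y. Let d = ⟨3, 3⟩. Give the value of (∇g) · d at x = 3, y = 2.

∂g/∂x = 3
∂g/∂y = 1
∇g at (3, 2) = (3, 1)
∇g · d = (3)(3) + (1)(3) = 12

12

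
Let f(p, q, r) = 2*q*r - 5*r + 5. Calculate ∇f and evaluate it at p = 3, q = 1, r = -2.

(0, -4, -3)

∂f/∂p = 0
∂f/∂q = 2*r
∂f/∂r = 2*q - 5
∇f = (0, 2*r, 2*q - 5)
At (3, 1, -2): (0, -4, -3).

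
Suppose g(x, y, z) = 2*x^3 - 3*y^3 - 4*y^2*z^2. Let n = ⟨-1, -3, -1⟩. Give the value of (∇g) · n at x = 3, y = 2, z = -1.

∂g/∂x = 6*x^2
∂g/∂y = -9*y^2 - 8*y*z^2
∂g/∂z = -8*y^2*z
∇g at (3, 2, -1) = (54, -52, 32)
∇g · n = (54)(-1) + (-52)(-3) + (32)(-1) = 70

70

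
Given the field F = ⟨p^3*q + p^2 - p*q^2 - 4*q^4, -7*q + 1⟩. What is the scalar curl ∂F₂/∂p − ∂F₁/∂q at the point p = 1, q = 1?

∂F₂/∂p = 0
∂F₁/∂q = p^3 - 2*p*q - 16*q^3
Scalar curl = -p^3 + 2*p*q + 16*q^3
At (1, 1): 17.

17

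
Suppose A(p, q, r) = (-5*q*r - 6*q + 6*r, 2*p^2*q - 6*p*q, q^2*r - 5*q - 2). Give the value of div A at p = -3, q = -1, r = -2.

37

∂A₁/∂p = 0
∂A₂/∂q = 2*p^2 - 6*p
∂A₃/∂r = q^2
∇·A = 2*p^2 - 6*p + q^2
At (-3, -1, -2): 37.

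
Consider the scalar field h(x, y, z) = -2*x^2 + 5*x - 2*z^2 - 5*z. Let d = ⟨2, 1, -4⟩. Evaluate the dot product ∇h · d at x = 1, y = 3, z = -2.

-10

∂h/∂x = -4*x + 5
∂h/∂y = 0
∂h/∂z = -4*z - 5
∇h at (1, 3, -2) = (1, 0, 3)
∇h · d = (1)(2) + (0)(1) + (3)(-4) = -10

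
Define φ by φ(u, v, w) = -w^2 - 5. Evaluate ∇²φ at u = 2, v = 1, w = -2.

∂²φ/∂u² = 0
∂²φ/∂v² = 0
∂²φ/∂w² = -2
∇²φ = -2
At (2, 1, -2): -2.

-2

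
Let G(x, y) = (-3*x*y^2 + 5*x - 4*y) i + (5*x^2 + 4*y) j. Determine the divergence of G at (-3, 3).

-18

∂G₁/∂x = -3*y^2 + 5
∂G₂/∂y = 4
∇·G = -3*y^2 + 9
At (-3, 3): -18.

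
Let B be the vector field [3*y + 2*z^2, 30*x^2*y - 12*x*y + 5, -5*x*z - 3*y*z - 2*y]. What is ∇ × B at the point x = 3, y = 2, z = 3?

(-11, 27, 333)

(∇×B)₁ = ∂B₃/∂y − ∂B₂/∂z = -3*z - 2
(∇×B)₂ = ∂B₁/∂z − ∂B₃/∂x = 9*z
(∇×B)₃ = ∂B₂/∂x − ∂B₁/∂y = 60*x*y - 12*y - 3
∇×B = (-3*z - 2, 9*z, 60*x*y - 12*y - 3)
At (3, 2, 3): (-11, 27, 333).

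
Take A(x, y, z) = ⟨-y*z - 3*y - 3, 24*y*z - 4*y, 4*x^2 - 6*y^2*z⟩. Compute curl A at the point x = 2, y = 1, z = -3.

(∇×A)₁ = ∂A₃/∂y − ∂A₂/∂z = -12*y*z - 24*y
(∇×A)₂ = ∂A₁/∂z − ∂A₃/∂x = -8*x - y
(∇×A)₃ = ∂A₂/∂x − ∂A₁/∂y = z + 3
∇×A = (-12*y*z - 24*y, -8*x - y, z + 3)
At (2, 1, -3): (12, -17, 0).

(12, -17, 0)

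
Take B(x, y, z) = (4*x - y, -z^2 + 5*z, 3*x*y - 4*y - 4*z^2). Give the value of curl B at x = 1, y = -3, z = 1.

(∇×B)₁ = ∂B₃/∂y − ∂B₂/∂z = 3*x + 2*z - 9
(∇×B)₂ = ∂B₁/∂z − ∂B₃/∂x = -3*y
(∇×B)₃ = ∂B₂/∂x − ∂B₁/∂y = 1
∇×B = (3*x + 2*z - 9, -3*y, 1)
At (1, -3, 1): (-4, 9, 1).

(-4, 9, 1)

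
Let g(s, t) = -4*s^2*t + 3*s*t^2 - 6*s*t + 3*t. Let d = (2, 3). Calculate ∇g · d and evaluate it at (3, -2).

-117

∂g/∂s = -8*s*t + 3*t^2 - 6*t
∂g/∂t = -4*s^2 + 6*s*t - 6*s + 3
∇g at (3, -2) = (72, -87)
∇g · d = (72)(2) + (-87)(3) = -117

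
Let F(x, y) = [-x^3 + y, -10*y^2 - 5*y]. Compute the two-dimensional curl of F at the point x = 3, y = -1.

∂F₂/∂x = 0
∂F₁/∂y = 1
Scalar curl = -1
At (3, -1): -1.

-1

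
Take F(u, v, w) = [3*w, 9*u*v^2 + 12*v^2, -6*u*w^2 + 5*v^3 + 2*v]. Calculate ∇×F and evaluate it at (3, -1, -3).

(∇×F)₁ = ∂F₃/∂v − ∂F₂/∂w = 15*v^2 + 2
(∇×F)₂ = ∂F₁/∂w − ∂F₃/∂u = 6*w^2 + 3
(∇×F)₃ = ∂F₂/∂u − ∂F₁/∂v = 9*v^2
∇×F = (15*v^2 + 2, 6*w^2 + 3, 9*v^2)
At (3, -1, -3): (17, 57, 9).

(17, 57, 9)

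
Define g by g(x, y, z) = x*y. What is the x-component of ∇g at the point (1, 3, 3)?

3

(∇g)_1 = ∂g/∂x = y
At (1, 3, 3): 3.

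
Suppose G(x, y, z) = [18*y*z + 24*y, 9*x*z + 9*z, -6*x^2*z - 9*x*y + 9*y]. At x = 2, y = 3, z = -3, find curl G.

(∇×G)₁ = ∂G₃/∂y − ∂G₂/∂z = -18*x
(∇×G)₂ = ∂G₁/∂z − ∂G₃/∂x = 12*x*z + 27*y
(∇×G)₃ = ∂G₂/∂x − ∂G₁/∂y = -9*z - 24
∇×G = (-18*x, 12*x*z + 27*y, -9*z - 24)
At (2, 3, -3): (-36, 9, 3).

(-36, 9, 3)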